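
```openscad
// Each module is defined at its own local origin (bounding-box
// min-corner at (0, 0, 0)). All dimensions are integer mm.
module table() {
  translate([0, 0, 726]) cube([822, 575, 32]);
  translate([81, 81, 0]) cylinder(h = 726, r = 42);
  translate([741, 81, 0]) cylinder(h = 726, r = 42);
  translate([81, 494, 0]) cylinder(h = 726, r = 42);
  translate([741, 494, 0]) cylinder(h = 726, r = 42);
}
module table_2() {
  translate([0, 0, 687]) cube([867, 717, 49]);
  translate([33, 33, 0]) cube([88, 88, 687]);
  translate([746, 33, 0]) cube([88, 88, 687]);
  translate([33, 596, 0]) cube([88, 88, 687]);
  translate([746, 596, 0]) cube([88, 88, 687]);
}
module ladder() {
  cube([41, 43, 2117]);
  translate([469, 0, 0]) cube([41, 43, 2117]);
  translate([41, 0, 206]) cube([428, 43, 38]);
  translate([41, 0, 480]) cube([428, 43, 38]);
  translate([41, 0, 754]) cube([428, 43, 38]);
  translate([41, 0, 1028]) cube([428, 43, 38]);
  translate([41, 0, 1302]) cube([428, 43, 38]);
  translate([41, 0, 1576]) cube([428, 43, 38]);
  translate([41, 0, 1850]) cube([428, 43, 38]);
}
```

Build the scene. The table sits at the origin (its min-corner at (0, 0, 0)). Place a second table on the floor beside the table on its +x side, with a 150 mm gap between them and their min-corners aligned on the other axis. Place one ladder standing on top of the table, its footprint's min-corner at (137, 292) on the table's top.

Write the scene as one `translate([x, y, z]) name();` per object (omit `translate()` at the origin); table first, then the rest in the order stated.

table();
translate([972, 0, 0]) table_2();
translate([137, 292, 758]) ladder();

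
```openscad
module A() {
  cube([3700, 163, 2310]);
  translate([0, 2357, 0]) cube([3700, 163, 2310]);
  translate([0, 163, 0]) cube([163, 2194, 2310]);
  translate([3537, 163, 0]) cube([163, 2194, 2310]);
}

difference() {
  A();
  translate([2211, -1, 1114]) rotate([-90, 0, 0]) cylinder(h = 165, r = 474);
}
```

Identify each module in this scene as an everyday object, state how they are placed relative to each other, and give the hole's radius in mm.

The subtracted cylinder has r = 474 mm.

A is a house frame. The house frame has a circular hole through its front wall. The hole's radius is 474 mm.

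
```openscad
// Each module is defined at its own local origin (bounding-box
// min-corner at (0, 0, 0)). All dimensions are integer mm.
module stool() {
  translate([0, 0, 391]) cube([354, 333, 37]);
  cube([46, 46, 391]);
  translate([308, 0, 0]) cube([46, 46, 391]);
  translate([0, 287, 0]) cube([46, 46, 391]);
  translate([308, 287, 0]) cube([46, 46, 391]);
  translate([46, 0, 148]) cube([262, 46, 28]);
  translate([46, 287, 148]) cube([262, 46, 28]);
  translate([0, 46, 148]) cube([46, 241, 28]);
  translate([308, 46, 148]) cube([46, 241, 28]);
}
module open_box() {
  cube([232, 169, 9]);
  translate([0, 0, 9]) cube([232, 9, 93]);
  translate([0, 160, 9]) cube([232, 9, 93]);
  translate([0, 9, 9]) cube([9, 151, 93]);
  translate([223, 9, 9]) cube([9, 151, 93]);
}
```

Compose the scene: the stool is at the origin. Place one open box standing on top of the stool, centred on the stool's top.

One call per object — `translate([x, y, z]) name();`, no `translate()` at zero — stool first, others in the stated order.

stool();
translate([61, 82, 428]) open_box();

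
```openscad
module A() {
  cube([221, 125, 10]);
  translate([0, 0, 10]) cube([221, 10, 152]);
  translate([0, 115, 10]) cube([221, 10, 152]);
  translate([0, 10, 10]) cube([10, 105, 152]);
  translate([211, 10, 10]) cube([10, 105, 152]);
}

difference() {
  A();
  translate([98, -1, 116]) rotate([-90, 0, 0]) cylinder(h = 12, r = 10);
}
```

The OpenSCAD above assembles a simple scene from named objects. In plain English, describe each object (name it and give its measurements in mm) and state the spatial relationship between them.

A is an open storage box with external size 221×125×162 mm and wall thickness 10 mm (the base is also 10 mm thick). The base covers the whole footprint; the four walls stand on the base, with the y-facing walls full-width and the x-facing walls fitting between their inner faces.

The open box has a circular hole of radius 10 mm through its front wall, centred at (x = 98, z = 116).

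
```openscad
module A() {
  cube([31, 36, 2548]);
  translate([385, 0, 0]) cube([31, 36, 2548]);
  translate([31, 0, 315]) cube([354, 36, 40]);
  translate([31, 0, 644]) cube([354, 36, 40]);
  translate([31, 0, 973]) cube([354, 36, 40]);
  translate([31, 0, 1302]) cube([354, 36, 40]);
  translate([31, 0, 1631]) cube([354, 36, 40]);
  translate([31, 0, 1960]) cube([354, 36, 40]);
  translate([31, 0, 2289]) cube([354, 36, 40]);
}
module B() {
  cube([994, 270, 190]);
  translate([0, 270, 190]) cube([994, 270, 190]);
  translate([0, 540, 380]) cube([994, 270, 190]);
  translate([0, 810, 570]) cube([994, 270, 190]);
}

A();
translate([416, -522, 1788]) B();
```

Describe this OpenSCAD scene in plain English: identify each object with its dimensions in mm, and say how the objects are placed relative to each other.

A is a straight ladder. Two 31×36 mm vertical rails, 2548 mm tall, stand 416 mm apart (outside-to-outside) with their front faces coplanar on the −y side. 7 rungs, each 36 mm deep and 40 mm tall, span between the inner faces of the rails, front faces flush with the rails. The lowest rung's underside is at z = 315 mm and rungs are spaced 329 mm apart (underside to underside).

B is a run of 4 identical solid stair steps. Each tread is 994×270 mm and each step block is 190 mm high. Step 1 rests on the floor; step k is offset from step 1 by (k−1)×270 mm in y and (k−1)×190 mm in z.

The staircase is beside the ladder with their tops flush at z = 2548.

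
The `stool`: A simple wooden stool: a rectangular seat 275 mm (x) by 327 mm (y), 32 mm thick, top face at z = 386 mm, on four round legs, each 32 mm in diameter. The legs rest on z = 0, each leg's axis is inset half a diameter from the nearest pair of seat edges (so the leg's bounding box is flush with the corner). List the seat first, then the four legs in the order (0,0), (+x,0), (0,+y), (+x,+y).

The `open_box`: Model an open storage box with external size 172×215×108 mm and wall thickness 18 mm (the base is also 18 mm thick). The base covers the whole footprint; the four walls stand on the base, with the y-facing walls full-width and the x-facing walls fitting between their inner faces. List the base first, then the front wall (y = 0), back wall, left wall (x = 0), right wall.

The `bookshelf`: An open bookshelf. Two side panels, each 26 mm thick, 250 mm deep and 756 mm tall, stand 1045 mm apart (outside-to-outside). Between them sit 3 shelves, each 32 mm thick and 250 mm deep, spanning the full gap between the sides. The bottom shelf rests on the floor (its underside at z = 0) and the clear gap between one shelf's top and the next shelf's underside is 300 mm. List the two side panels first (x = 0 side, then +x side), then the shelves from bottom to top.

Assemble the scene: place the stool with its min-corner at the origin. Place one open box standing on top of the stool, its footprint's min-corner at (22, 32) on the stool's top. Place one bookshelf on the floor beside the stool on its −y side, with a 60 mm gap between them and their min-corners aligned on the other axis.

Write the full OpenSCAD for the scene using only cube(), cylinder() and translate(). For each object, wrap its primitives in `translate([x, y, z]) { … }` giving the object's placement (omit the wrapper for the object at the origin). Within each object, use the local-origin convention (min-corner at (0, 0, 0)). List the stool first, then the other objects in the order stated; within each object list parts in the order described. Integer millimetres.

translate([0, 0, 354]) cube([275, 327, 32]);
translate([16, 16, 0]) cylinder(h = 354, r = 16);
translate([259, 16, 0]) cylinder(h = 354, r = 16);
translate([16, 311, 0]) cylinder(h = 354, r = 16);
translate([259, 311, 0]) cylinder(h = 354, r = 16);
translate([22, 32, 386]) {
  cube([172, 215, 18]);
  translate([0, 0, 18]) cube([172, 18, 90]);
  translate([0, 197, 18]) cube([172, 18, 90]);
  translate([0, 18, 18]) cube([18, 179, 90]);
  translate([154, 18, 18]) cube([18, 179, 90]);
}
translate([0, -310, 0]) {
  cube([26, 250, 756]);
  translate([1019, 0, 0]) cube([26, 250, 756]);
  translate([26, 0, 0]) cube([993, 250, 32]);
  translate([26, 0, 332]) cube([993, 250, 32]);
  translate([26, 0, 664]) cube([993, 250, 32]);
}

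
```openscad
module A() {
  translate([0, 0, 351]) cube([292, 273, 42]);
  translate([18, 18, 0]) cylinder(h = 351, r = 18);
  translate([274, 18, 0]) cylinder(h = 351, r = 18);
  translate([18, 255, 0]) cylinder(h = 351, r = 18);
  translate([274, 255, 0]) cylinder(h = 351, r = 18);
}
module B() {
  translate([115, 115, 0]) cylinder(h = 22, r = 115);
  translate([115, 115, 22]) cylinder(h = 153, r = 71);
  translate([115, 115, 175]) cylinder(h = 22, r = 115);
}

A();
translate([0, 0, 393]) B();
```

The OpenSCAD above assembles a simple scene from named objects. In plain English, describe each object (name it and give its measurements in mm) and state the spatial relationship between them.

A is a four-legged stool. The seat is 292×273 mm, 42 mm thick, top at z = 393 mm. It stands on four round legs, each 36 mm in diameter, from z = 0 to the seat underside, each leg's axis is inset half a diameter from the nearest pair of seat edges (so the leg's bounding box is flush with the corner).

B is a spool: two coaxial disc flanges of radius 115 mm and thickness 22 mm, joined by a core cylinder of radius 71 mm and height 153 mm. The lower flange rests on z = 0 and the three cylinders share a vertical axis.

The spool is on top of the stool.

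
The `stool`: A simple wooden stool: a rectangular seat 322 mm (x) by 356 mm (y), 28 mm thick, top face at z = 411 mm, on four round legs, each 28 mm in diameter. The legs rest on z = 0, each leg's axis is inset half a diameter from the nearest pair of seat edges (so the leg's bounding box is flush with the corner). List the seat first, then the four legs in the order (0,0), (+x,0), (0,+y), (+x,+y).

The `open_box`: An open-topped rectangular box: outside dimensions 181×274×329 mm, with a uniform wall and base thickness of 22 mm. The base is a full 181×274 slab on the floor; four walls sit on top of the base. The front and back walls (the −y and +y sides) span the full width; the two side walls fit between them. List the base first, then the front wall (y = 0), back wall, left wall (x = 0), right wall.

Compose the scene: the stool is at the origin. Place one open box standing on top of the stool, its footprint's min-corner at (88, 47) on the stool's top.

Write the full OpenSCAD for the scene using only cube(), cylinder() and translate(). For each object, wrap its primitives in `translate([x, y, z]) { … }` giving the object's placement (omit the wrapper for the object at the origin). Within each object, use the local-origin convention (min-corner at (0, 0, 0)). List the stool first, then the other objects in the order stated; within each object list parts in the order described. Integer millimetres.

translate([0, 0, 383]) cube([322, 356, 28]);
translate([14, 14, 0]) cylinder(h = 383, r = 14);
translate([308, 14, 0]) cylinder(h = 383, r = 14);
translate([14, 342, 0]) cylinder(h = 383, r = 14);
translate([308, 342, 0]) cylinder(h = 383, r = 14);
translate([88, 47, 411]) {
  cube([181, 274, 22]);
  translate([0, 0, 22]) cube([181, 22, 307]);
  translate([0, 252, 22]) cube([181, 22, 307]);
  translate([0, 22, 22]) cube([22, 230, 307]);
  translate([159, 22, 22]) cube([22, 230, 307]);
}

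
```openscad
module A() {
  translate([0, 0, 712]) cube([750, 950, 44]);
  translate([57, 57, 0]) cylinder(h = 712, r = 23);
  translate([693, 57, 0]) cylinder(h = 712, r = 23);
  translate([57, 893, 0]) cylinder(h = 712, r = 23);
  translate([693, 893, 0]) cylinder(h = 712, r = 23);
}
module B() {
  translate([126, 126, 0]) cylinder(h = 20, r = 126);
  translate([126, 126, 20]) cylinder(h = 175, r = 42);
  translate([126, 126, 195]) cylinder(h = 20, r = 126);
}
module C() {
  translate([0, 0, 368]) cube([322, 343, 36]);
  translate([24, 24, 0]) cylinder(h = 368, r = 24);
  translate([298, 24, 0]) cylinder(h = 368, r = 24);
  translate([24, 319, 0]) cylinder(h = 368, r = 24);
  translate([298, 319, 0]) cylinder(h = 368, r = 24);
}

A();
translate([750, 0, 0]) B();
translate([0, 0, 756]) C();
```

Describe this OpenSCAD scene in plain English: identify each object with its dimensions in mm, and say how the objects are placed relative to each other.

A is a rectangular dining table. The top is 750×950×44 mm with its upper surface at z = 756 mm. It stands on four round legs of 46 mm diameter, each leg's bounding box inset 34 mm from the nearest pair of top edges, running from the floor to the underside of the top.

B is a spool: two coaxial disc flanges of radius 126 mm and thickness 20 mm, joined by a core cylinder of radius 42 mm and height 175 mm. The lower flange rests on z = 0 and the three cylinders share a vertical axis.

C is a simple wooden stool: a rectangular seat 322 mm (x) by 343 mm (y), 36 mm thick, top face at z = 404 mm, on four round legs, each 48 mm in diameter. The legs rest on z = 0, each leg's axis is inset half a diameter from the nearest pair of seat edges (so the leg's bounding box is flush with the corner).

The spool is against the table's +x side, with their −y faces flush. The stool is on top of the table.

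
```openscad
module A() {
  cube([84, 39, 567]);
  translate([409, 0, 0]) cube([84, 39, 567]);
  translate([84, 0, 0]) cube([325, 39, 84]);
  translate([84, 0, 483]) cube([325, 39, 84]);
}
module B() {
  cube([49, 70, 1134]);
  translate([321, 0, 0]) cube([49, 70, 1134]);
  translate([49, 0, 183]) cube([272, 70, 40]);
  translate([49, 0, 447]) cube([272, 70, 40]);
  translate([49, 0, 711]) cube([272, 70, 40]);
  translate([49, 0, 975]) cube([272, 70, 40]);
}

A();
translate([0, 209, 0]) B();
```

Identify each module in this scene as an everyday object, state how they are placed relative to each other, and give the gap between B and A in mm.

A is a picture frame. B is a ladder. The ladder is on the floor beside the picture frame on its +y side. The gap between the ladder and the picture frame is 170 mm.

The ladder's nearest face is 170 mm from the picture frame's +y face.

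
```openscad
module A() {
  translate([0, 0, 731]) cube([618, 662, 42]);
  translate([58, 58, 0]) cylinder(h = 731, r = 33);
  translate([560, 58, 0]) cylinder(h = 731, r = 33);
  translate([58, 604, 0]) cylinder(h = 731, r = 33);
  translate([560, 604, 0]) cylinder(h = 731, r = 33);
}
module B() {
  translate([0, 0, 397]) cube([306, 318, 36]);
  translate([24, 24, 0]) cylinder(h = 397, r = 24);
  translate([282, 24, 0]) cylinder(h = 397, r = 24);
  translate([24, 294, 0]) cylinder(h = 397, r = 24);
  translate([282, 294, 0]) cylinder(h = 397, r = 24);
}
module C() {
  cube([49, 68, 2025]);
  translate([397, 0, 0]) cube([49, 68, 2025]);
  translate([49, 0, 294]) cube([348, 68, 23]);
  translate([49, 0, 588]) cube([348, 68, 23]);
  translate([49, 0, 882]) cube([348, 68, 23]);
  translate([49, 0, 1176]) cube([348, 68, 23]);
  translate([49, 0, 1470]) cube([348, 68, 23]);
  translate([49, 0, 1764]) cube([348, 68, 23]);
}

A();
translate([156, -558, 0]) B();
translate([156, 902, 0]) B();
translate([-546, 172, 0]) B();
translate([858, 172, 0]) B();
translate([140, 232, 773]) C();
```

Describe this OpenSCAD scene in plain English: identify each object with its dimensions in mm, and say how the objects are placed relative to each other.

A is a table: top 618 mm (x) × 662 mm (y), 42 mm thick, upper face at z = 773 mm, on four round legs of 66 mm diameter, each leg's bounding box inset 25 mm from the nearest pair of top edges, running from z = 0 to the bottom of the top.

B is a four-legged stool. The seat is a 306×318×36 mm slab whose top surface is at z = 433 mm; four round legs, each 48 mm in diameter, run from the floor (z = 0) to the underside of the seat, each leg's axis is inset half a diameter from the nearest pair of seat edges (so the leg's bounding box is flush with the corner).

C is a straight ladder. Two 49×68 mm vertical rails, 2025 mm tall, stand 446 mm apart (outside-to-outside) with their front faces coplanar on the −y side. 6 rungs, each 68 mm deep and 23 mm tall, span between the inner faces of the rails, front faces flush with the rails. The lowest rung's underside is at z = 294 mm and rungs are spaced 294 mm apart (underside to underside).

Four stools sit around the table at the −y, +y, −x, +x sides. The ladder is on top of the table.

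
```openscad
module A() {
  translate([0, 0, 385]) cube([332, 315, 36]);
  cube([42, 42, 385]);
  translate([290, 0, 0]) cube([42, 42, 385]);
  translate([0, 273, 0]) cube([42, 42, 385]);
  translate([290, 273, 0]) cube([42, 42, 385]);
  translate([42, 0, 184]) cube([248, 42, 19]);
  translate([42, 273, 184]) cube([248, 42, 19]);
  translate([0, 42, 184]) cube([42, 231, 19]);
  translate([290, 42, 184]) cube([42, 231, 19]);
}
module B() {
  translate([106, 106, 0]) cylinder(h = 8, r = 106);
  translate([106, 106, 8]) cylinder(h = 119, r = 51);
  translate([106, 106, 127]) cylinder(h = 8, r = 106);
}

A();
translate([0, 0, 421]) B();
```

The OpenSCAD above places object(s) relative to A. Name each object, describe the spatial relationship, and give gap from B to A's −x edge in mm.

The spool's min-x is at 0; the stool's min-x is 0; gap = 0 mm.

A is a stool. B is a spool. The spool is on top of the stool. The gap from the spool to the stool's −x edge is 0 mm.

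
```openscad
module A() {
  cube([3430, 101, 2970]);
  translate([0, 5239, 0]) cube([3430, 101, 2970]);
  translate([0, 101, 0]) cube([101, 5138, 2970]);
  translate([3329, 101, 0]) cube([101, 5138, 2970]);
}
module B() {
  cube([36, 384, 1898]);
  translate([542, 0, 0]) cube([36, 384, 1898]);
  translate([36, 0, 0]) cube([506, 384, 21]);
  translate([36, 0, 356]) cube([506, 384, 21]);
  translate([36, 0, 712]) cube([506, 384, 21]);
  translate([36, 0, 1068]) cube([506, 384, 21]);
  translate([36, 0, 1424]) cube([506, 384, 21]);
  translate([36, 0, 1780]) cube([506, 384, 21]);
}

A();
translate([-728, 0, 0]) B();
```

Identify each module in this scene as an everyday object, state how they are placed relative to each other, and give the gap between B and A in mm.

The bookshelf's nearest face is 150 mm from the house frame's −x face.

A is a house frame. B is a bookshelf. The bookshelf is on the floor beside the house frame on its −x side. The gap between the bookshelf and the house frame is 150 mm.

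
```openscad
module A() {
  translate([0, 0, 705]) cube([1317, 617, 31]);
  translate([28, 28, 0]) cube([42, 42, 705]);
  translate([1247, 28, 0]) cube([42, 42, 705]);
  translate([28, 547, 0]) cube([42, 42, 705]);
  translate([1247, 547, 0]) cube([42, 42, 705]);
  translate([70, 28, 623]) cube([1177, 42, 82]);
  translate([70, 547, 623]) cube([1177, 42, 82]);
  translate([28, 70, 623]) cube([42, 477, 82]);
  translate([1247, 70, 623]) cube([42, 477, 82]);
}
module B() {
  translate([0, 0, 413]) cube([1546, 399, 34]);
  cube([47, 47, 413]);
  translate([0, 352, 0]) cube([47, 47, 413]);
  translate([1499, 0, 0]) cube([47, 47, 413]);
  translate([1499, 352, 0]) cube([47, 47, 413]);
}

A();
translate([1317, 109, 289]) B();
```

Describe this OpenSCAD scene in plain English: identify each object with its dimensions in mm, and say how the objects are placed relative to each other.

A is a rectangular dining table. The top is 1317×617×31 mm with its upper surface at z = 736 mm. It stands on four 42×42 mm square legs, each inset 28 mm from the nearest pair of top edges, running from the floor to the underside of the top. Four apron rails, 42 mm thick and 82 mm tall, run between adjacent legs with their top edges flush with the underside of the top and their outer faces flush with the legs' outer faces.

B is a bench: a 1546×399 mm seat slab, 34 mm thick, top at z = 447 mm, on four 47×47 mm square legs flush with the seat corners and standing on z = 0.

The bench is beside the table with their tops flush at z = 736.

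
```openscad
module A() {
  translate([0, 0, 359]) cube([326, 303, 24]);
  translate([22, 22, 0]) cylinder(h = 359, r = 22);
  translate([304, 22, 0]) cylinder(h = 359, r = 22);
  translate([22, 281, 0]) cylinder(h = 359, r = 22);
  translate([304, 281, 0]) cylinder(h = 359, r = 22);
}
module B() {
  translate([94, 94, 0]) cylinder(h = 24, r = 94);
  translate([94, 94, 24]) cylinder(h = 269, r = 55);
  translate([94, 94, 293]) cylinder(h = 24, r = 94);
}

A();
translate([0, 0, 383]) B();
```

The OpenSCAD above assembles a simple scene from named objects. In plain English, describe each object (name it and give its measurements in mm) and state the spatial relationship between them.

A is a four-legged stool. The seat is 326×303 mm, 24 mm thick, top at z = 383 mm. It stands on four round legs, each 44 mm in diameter, from z = 0 to the seat underside, each leg's axis is inset half a diameter from the nearest pair of seat edges (so the leg's bounding box is flush with the corner).

B is a spool: two coaxial disc flanges of radius 94 mm and thickness 24 mm, joined by a core cylinder of radius 55 mm and height 269 mm. The lower flange rests on z = 0 and the three cylinders share a vertical axis.

The spool is on top of the stool.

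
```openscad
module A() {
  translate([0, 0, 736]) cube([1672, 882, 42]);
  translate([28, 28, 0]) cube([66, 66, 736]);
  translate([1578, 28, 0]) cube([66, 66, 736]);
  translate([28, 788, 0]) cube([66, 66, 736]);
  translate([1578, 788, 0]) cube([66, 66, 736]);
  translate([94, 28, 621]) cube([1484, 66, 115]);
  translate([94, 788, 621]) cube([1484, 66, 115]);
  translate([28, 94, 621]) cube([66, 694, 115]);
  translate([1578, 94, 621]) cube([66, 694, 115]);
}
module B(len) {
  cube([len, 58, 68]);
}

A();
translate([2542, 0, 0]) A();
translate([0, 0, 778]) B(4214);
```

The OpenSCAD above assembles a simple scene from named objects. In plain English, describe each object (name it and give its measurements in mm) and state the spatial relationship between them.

A is a table with a 1672×882 mm rectangular top, 42 mm thick, top surface at z = 778 mm, supported by four 66×66 mm square legs, each inset 28 mm from the nearest pair of top edges, running from the floor. Four apron rails, 66 mm thick and 115 mm tall, run between adjacent legs with their top edges flush with the underside of the top and their outer faces flush with the legs' outer faces.

B is a rectangular beam 4214 mm long (x), 58 mm deep (y), 68 mm thick (z).

The beam spans the tops of two tables placed 870 mm apart, resting at z = 778 mm.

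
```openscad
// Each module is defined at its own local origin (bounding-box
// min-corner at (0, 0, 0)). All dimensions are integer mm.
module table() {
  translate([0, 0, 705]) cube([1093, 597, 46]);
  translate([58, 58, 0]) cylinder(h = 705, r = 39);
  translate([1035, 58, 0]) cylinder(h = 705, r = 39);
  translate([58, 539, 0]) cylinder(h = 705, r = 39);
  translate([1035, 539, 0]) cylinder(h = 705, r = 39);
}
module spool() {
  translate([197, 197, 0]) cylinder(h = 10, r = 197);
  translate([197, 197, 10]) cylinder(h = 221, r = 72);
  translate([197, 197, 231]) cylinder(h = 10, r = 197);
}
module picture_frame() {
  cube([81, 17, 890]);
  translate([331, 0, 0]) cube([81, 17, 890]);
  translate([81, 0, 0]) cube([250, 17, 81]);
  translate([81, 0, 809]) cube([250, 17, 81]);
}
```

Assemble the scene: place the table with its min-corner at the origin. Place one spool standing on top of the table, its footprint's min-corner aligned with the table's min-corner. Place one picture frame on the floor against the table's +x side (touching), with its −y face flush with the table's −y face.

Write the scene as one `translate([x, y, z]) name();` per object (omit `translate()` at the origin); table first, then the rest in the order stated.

table();
translate([0, 0, 751]) spool();
translate([1093, 0, 0]) picture_frame();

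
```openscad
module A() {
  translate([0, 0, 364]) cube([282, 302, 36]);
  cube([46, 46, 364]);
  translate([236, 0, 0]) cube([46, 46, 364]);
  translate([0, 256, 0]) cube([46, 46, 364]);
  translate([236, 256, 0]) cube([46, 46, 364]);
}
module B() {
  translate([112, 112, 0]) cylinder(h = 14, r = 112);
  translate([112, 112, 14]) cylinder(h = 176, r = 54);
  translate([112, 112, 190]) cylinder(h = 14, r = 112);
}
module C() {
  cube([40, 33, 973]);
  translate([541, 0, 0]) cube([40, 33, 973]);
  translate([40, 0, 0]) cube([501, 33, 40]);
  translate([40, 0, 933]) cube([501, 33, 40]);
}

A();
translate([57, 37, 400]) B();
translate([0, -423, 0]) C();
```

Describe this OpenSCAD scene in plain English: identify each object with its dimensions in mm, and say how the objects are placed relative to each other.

A is a four-legged stool. The seat is 282×302 mm, 36 mm thick, top at z = 400 mm. It stands on four square legs, each 46×46 mm in cross-section, from z = 0 to the seat underside, each flush with a corner of the seat.

B is a spool: two coaxial disc flanges of radius 112 mm and thickness 14 mm, joined by a core cylinder of radius 54 mm and height 176 mm. The lower flange rests on z = 0 and the three cylinders share a vertical axis.

C is a picture frame with a 501×893 mm rectangular opening (x by z) and a uniform 40 mm border on every side. Frame depth is 33 mm along y. It is built from two vertical stiles running the full outside height and two horizontal rails spanning the gap between the stiles.

The spool is on top of the stool. The picture frame is on the floor beside the stool on its −y side.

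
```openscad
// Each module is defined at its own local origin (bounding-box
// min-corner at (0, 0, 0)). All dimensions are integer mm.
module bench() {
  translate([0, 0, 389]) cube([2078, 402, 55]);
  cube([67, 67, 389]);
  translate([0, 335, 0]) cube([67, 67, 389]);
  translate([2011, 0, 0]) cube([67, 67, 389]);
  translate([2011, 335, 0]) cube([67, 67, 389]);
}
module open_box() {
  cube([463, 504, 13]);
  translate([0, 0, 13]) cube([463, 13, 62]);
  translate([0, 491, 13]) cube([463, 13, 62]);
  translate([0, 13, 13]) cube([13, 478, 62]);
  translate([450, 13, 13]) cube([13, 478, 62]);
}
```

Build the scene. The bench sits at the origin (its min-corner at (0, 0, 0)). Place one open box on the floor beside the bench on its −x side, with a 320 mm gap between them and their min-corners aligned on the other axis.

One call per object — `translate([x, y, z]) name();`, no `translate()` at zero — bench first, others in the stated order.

bench();
translate([-783, 0, 0]) open_box();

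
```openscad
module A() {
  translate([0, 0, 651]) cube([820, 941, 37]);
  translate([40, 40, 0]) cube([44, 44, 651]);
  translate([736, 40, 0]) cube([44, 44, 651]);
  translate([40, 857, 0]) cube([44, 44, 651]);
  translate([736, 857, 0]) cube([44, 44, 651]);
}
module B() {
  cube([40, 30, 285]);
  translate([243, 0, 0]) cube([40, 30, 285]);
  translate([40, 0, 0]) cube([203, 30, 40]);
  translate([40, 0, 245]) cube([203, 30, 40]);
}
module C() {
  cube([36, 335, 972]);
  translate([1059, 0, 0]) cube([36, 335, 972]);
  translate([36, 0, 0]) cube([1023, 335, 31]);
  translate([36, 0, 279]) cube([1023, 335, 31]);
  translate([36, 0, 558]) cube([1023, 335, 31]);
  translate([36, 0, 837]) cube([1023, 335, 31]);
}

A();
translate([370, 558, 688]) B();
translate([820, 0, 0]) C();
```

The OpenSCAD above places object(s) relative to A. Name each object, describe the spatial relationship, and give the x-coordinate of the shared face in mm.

The table's +x face and the bookshelf's −x face are both at x = 820 mm.

A is a table. B is a picture frame. C is a bookshelf. The picture frame is on top of the table. The bookshelf is against the table's +x side, with their −y faces flush. The x-coordinate of the shared face is 820 mm.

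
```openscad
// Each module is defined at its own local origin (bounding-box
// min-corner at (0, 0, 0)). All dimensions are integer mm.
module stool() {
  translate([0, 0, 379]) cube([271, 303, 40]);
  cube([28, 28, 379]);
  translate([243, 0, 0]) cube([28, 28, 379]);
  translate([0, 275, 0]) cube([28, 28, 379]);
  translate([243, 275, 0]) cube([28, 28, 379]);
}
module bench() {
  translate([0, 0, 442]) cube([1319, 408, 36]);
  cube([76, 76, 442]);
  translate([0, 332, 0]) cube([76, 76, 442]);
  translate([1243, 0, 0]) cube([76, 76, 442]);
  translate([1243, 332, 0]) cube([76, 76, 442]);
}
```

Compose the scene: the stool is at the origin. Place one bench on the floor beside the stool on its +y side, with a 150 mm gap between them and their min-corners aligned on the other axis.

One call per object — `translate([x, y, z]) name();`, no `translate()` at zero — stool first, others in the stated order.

stool();
translate([0, 453, 0]) bench();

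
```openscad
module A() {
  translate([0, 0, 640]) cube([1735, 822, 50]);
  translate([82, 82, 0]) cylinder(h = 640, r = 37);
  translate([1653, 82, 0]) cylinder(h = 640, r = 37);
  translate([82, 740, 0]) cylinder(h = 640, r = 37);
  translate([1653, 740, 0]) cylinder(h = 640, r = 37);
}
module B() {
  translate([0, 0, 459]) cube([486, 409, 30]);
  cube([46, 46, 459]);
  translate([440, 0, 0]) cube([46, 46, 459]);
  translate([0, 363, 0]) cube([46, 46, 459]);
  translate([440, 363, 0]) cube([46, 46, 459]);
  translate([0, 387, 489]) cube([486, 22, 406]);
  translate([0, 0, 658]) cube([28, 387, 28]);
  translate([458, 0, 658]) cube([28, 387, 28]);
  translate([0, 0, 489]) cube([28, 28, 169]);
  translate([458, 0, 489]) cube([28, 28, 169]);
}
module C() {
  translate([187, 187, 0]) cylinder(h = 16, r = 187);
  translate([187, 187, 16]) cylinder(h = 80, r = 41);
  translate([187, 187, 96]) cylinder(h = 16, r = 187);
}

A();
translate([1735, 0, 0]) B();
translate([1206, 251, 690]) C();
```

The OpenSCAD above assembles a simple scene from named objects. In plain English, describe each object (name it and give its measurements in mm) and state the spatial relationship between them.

A is a table: top 1735 mm (x) × 822 mm (y), 50 mm thick, upper face at z = 690 mm, on four round legs of 74 mm diameter, each leg's bounding box inset 45 mm from the nearest pair of top edges, running from z = 0 to the bottom of the top.

B is a chair. The seat is a 486×409×30 mm slab with its top at z = 489 mm, on four 46×46 mm corner legs (flush with the seat edges, standing on z = 0). A flat backrest 22 mm thick, 406 mm tall, spans the full seat width and rises from the seat top along its +y edge, rear face flush with the rear of the seat. Two armrests of 28×28 mm section run along each side from the seat's front edge to the front of the backrest, top faces 197 mm above the seat top and outer faces flush with the seat's x-edges; a 28×28 mm post under the front of each armrest stands on the seat at the front corner.

C is a spool: two coaxial disc flanges of radius 187 mm and thickness 16 mm, joined by a core cylinder of radius 41 mm and height 80 mm. The lower flange rests on z = 0 and the three cylinders share a vertical axis.

The chair is against the table's +x side, with their −y faces flush. The spool is on top of the table.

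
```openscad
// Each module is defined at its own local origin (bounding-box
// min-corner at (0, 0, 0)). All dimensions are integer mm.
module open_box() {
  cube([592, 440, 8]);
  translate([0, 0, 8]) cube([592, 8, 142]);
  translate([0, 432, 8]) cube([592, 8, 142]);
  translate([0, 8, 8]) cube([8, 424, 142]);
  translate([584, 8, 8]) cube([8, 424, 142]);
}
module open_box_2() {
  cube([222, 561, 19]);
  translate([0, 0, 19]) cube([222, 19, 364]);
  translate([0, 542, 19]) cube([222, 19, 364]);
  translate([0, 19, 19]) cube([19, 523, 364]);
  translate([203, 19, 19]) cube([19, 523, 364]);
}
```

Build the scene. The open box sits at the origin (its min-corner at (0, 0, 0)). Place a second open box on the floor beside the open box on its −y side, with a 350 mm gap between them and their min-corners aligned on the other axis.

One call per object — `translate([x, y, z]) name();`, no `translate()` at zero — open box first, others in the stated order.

open_box();
translate([0, -911, 0]) open_box_2();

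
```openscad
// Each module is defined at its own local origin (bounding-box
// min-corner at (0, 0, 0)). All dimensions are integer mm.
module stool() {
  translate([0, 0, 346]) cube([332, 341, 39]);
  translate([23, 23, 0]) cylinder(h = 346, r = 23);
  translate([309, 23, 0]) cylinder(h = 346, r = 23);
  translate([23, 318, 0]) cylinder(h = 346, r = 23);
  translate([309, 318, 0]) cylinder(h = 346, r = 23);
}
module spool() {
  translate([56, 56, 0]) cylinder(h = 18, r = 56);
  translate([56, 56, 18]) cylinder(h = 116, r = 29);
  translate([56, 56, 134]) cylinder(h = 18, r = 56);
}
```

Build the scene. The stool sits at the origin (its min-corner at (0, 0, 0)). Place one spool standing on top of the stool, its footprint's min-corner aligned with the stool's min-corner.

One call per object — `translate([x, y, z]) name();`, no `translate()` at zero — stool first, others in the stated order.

stool();
translate([0, 0, 385]) spool();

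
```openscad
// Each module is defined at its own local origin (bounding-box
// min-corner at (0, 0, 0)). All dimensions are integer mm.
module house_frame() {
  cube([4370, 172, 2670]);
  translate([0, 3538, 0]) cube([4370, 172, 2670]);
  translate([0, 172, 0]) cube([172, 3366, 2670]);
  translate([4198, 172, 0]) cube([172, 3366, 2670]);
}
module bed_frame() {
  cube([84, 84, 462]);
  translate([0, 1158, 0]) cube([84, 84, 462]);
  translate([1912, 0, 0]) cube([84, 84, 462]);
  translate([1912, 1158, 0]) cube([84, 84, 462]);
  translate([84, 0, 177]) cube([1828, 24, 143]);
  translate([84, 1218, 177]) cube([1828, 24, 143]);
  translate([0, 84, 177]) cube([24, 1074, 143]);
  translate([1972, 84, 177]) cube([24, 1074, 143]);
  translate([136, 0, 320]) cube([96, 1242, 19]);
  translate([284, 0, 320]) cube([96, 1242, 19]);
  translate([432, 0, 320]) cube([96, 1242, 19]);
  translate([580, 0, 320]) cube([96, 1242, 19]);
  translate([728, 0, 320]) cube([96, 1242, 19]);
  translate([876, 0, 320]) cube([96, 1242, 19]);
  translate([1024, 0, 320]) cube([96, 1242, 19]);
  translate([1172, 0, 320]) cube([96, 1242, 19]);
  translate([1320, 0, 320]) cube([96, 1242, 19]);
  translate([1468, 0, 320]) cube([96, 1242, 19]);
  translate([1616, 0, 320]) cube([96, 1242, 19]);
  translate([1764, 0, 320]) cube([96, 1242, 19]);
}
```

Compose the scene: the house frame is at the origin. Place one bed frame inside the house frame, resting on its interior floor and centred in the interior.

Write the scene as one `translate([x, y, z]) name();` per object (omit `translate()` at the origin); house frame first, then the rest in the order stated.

house_frame();
translate([1187, 1234, 0]) bed_frame();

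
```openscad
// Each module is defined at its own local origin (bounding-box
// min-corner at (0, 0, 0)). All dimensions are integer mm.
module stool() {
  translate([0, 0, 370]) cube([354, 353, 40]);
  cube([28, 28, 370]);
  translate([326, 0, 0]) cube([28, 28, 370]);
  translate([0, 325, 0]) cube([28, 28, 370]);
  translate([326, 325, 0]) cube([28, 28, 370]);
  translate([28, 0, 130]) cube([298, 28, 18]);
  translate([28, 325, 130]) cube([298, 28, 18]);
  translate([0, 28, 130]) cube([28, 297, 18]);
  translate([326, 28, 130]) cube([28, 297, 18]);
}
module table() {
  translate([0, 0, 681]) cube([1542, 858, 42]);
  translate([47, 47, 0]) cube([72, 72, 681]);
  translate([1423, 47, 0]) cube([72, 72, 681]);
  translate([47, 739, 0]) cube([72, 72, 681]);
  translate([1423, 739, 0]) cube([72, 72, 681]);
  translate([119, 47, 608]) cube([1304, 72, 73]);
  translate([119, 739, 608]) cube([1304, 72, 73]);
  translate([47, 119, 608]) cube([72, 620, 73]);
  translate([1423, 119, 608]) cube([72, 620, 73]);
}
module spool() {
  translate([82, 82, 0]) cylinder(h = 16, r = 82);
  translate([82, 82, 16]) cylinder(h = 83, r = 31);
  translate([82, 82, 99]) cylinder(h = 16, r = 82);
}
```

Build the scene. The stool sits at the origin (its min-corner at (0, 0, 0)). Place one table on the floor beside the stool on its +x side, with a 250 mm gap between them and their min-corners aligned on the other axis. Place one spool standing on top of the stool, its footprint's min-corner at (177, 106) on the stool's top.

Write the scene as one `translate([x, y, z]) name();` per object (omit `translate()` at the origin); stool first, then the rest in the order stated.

stool();
translate([604, 0, 0]) table();
translate([177, 106, 410]) spool();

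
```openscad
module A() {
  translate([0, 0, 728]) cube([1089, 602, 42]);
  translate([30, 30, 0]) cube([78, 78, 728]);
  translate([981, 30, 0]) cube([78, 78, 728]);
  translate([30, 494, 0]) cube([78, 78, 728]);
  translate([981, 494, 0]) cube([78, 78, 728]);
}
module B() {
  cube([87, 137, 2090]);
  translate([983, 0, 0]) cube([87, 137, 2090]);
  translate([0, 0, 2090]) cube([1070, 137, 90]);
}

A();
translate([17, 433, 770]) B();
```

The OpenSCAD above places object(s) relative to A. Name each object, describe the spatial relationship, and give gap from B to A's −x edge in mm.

The door frame's min-x is at 17; the table's min-x is 0; gap = 17 mm.

A is a table. B is a door frame. The door frame is on top of the table. The gap from the door frame to the table's −x edge is 17 mm.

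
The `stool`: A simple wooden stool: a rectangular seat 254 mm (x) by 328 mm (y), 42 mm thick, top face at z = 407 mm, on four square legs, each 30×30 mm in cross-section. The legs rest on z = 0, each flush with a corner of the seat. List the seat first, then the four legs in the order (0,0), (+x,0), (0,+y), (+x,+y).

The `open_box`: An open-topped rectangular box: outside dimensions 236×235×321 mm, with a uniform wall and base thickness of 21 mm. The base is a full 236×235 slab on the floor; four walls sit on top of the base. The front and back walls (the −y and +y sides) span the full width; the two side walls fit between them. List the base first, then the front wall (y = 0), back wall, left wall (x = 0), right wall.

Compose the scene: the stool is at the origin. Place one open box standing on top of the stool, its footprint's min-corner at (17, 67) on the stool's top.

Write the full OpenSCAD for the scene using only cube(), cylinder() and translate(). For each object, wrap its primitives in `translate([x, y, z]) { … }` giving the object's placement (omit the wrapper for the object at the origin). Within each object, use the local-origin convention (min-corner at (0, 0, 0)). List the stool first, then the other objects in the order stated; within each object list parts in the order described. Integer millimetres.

translate([0, 0, 365]) cube([254, 328, 42]);
cube([30, 30, 365]);
translate([224, 0, 0]) cube([30, 30, 365]);
translate([0, 298, 0]) cube([30, 30, 365]);
translate([224, 298, 0]) cube([30, 30, 365]);
translate([17, 67, 407]) {
  cube([236, 235, 21]);
  translate([0, 0, 21]) cube([236, 21, 300]);
  translate([0, 214, 21]) cube([236, 21, 300]);
  translate([0, 21, 21]) cube([21, 193, 300]);
  translate([215, 21, 21]) cube([21, 193, 300]);
}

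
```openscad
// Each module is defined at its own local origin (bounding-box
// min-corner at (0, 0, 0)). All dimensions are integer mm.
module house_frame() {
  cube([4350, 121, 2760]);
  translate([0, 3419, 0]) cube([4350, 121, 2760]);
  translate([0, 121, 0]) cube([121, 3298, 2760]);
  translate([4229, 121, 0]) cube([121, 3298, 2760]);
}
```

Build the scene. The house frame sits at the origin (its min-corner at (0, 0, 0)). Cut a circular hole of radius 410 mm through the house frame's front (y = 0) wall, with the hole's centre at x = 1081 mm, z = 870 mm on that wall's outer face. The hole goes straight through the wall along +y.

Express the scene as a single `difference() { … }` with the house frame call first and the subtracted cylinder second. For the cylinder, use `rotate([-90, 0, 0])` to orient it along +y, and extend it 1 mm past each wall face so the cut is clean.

difference() {
  house_frame();
  translate([1081, -1, 870]) rotate([-90, 0, 0]) cylinder(h = 123, r = 410);
}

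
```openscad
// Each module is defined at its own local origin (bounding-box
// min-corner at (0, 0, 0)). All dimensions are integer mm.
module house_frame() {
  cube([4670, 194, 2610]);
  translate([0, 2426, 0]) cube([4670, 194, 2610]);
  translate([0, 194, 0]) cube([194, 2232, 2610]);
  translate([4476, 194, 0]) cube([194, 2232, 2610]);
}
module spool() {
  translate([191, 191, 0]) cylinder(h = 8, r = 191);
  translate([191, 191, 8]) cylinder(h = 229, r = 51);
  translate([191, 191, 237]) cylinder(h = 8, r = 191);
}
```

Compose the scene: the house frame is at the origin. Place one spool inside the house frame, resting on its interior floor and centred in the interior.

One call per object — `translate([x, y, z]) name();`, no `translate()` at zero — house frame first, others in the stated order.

house_frame();
translate([2144, 1119, 0]) spool();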